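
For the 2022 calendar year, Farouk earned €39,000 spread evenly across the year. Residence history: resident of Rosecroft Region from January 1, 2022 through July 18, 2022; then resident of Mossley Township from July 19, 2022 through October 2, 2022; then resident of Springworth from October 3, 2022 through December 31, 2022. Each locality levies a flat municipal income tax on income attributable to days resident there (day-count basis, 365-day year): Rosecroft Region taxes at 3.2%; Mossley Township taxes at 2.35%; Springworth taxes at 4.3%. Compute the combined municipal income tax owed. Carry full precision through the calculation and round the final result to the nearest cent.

€1,284.76

Rosecroft Region, January 1 – July 18, 2022: 199 days → €39,000 × 3.2% × 199/365 = €680.4164
Mossley Township, July 19 – October 2, 2022: 76 days → €39,000 × 2.35% × 76/365 = €190.8329
Springworth, October 3 – December 31, 2022: 90 days → €39,000 × 4.3% × 90/365 = €413.5068
Total = €1,284.7562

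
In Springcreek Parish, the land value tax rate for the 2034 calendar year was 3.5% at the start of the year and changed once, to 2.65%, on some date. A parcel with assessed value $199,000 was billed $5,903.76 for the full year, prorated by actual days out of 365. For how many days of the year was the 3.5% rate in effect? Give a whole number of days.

136 days

Let d = days at the first rate; then 365 − d days at the second rate.
$199,000 × [3.5%·d + 2.65%·(365−d)] / 365 = $5,903.76
Solving gives d = 136, so the new rate took effect on 17 May 2034.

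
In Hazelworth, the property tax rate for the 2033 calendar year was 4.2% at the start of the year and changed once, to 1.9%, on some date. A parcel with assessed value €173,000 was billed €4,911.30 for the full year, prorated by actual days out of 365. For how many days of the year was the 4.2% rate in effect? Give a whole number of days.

Let d = days at the first rate; then 365 − d days at the second rate.
€173,000 × [4.2%·d + 1.9%·(365−d)] / 365 = €4,911.30
Solving gives d = 149, so the new rate took effect on 30 May 2033.

149 days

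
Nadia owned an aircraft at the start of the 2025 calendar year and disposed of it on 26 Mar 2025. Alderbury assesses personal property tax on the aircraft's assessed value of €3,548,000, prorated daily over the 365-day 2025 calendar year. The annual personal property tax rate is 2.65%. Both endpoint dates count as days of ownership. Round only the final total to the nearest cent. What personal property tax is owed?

Days held (1 Jan – 26 Mar 2025): 85 out of 365
Tax = €3,548,000 × 2.65% × 85/365 = €21,895.5342

€21,895.53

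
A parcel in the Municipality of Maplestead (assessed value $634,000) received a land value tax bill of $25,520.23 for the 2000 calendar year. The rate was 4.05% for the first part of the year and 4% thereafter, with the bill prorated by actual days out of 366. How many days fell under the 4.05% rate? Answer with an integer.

185 days

Let d = days at the first rate; then 366 − d days at the second rate.
$634,000 × [4.05%·d + 4%·(366−d)] / 366 = $25,520.23
Solving gives d = 185, so the new rate took effect on 4 Jul 2000.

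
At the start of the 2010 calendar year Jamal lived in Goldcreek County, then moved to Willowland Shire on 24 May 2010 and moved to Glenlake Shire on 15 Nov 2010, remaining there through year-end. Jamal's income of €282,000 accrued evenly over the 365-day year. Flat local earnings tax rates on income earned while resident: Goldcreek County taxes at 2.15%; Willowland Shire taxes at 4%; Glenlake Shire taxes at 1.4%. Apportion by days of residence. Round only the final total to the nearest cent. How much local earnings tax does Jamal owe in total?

Goldcreek County, 1 Jan – 23 May 2010: 143 days → €282,000 × 2.15% × 143/365 = €2,375.3671
Willowland Shire, 24 May – 14 Nov 2010: 175 days → €282,000 × 4% × 175/365 = €5,408.2192
Glenlake Shire, 15 Nov – 31 Dec 2010: 47 days → €282,000 × 1.4% × 47/365 = €508.3726
Total = €8,291.9589

€8,291.96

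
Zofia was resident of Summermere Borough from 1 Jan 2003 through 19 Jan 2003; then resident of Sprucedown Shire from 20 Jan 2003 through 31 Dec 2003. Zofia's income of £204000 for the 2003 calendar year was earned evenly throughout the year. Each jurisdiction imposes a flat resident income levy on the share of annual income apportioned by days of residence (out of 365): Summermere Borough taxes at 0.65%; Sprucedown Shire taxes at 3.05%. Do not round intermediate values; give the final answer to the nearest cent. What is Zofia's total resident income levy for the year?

£5967.14

Summermere Borough, 1 Jan – 19 Jan 2003: 19 days → £204000 × 0.65% × 19/365 = £69.0247
Sprucedown Shire, 20 Jan – 31 Dec 2003: 346 days → £204000 × 3.05% × 346/365 = £5898.1151
Total = £5967.1397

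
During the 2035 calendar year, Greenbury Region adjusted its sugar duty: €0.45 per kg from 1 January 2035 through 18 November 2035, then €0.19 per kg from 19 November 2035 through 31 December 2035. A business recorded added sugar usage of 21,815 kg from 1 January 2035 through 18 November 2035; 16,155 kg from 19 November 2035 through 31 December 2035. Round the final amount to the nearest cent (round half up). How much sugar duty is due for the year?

1 January – 18 November 2035: 21,815 kg at €0.45/kg → €9,816.75
19 November – 31 December 2035: 16,155 kg at €0.19/kg → €3,069.45

€12,886.20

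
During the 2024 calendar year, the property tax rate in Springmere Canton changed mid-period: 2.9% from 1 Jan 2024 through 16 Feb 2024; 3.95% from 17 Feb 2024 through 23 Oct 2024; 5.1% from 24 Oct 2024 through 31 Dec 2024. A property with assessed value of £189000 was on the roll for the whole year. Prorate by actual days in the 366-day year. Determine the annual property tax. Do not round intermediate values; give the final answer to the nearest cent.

£7620.42

1 Jan – 16 Feb 2024: 47 days at 2.9% → £189000 × 2.9% × 47/366 = £703.8443
17 Feb – 23 Oct 2024: 250 days at 3.95% → £189000 × 3.95% × 250/366 = £5099.3852
24 Oct – 31 Dec 2024: 69 days at 5.1% → £189000 × 5.1% × 69/366 = £1817.1885
Total = £7620.4180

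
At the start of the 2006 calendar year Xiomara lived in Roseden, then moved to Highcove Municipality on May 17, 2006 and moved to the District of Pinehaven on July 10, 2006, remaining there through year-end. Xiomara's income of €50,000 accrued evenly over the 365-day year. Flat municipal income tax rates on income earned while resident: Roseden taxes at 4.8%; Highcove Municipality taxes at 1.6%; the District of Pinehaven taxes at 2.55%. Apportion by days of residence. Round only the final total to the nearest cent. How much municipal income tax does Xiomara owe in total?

€1,623.90

Roseden, January 1 – May 16, 2006: 136 days → €50,000 × 4.8% × 136/365 = €894.2466
Highcove Municipality, May 17 – July 9, 2006: 54 days → €50,000 × 1.6% × 54/365 = €118.3562
The District of Pinehaven, July 10 – December 31, 2006: 175 days → €50,000 × 2.55% × 175/365 = €611.3014
Total = €1,623.9041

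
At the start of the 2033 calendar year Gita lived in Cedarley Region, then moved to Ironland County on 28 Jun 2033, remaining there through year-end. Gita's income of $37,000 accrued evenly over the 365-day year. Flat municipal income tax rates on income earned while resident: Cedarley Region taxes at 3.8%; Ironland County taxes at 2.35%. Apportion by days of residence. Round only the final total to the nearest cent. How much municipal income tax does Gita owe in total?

$1,131.14

Cedarley Region, 1 Jan – 27 Jun 2033: 178 days → $37,000 × 3.8% × 178/365 = $685.6658
Ironland County, 28 Jun – 31 Dec 2033: 187 days → $37,000 × 2.35% × 187/365 = $445.4699
Total = $1,131.1356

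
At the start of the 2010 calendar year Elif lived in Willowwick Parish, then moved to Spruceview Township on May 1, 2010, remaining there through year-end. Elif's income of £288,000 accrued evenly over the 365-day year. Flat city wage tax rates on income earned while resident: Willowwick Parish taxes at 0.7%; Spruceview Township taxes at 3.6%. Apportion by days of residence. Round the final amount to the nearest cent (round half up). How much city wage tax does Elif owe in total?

£7,622.14

Willowwick Parish, January 1 – April 30, 2010: 120 days → £288,000 × 0.7% × 120/365 = £662.7945
Spruceview Township, May 1 – December 31, 2010: 245 days → £288,000 × 3.6% × 245/365 = £6,959.3425
Total = £7,622.1370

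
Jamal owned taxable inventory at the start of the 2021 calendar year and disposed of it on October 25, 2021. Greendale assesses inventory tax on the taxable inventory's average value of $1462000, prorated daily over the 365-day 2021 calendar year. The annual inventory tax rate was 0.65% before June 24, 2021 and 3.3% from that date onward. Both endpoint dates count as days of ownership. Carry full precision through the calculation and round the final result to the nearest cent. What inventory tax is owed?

January 1 – June 23, 2021: 174 days at 0.65% → $1462000 × 0.65% × 174/365 = $4530.1973
June 24 – October 25, 2021: 124 days at 3.3% → $1462000 × 3.3% × 124/365 = $16390.4219
Total = $20920.6192

$20920.62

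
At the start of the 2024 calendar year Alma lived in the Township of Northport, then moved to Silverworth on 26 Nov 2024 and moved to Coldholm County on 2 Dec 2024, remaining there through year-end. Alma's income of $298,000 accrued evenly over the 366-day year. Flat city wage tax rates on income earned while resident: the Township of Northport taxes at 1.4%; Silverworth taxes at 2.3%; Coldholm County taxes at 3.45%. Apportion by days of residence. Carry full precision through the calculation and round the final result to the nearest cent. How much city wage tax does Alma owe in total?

$4,716.70

The Township of Northport, 1 Jan – 25 Nov 2024: 330 days → $298,000 × 1.4% × 330/366 = $3,761.6393
Silverworth, 26 Nov – 1 Dec 2024: 6 days → $298,000 × 2.3% × 6/366 = $112.3607
Coldholm County, 2 Dec – 31 Dec 2024: 30 days → $298,000 × 3.45% × 30/366 = $842.7049
Total = $4,716.7049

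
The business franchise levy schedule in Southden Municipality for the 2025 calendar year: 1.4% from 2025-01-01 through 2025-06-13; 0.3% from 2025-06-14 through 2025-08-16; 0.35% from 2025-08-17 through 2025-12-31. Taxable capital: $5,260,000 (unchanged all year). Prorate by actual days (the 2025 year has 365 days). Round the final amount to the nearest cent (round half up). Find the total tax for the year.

2025-01-01 to 2025-06-13: 164 days at 1.4% → $5,260,000 × 1.4% × 164/365 = $33,087.5616
2025-06-14 to 2025-08-16: 64 days at 0.3% → $5,260,000 × 0.3% × 64/365 = $2,766.9041
2025-08-17 to 2025-12-31: 137 days at 0.35% → $5,260,000 × 0.35% × 137/365 = $6,910.0548
Total = $42,764.5205

$42,764.52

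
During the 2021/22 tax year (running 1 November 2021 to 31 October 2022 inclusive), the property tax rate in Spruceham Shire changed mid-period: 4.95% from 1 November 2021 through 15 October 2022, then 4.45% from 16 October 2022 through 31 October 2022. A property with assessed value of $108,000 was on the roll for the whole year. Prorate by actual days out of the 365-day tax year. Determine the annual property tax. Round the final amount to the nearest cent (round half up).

$5,322.33

1 November 2021 – 15 October 2022: 349 days at 4.95% → $108,000 × 4.95% × 349/365 = $5,111.6548
16 October – 31 October 2022: 16 days at 4.45% → $108,000 × 4.45% × 16/365 = $210.6740
Total = $5,322.3288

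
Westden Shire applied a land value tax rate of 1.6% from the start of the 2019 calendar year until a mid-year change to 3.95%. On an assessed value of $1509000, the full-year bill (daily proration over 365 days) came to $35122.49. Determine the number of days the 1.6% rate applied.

Let d = days at the first rate; then 365 − d days at the second rate.
$1509000 × [1.6%·d + 3.95%·(365−d)] / 365 = $35122.49
Solving gives d = 252, so the new rate took effect on 10 Sep 2019.

252 days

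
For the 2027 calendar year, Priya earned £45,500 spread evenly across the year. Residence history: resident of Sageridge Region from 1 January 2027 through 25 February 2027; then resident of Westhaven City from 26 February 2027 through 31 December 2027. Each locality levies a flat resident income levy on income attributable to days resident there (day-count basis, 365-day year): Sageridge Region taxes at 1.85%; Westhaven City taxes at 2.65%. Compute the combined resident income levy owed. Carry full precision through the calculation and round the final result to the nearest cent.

£1,149.90

Sageridge Region, 1 January – 25 February 2027: 56 days → £45,500 × 1.85% × 56/365 = £129.1452
Westhaven City, 26 February – 31 December 2027: 309 days → £45,500 × 2.65% × 309/365 = £1,020.7582
Total = £1,149.9034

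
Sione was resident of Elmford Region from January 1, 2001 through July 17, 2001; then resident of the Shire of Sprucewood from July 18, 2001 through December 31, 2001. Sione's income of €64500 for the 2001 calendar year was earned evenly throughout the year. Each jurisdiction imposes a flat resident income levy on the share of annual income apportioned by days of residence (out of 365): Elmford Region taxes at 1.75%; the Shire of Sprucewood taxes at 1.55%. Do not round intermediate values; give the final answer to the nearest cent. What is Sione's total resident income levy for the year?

€1069.73

Elmford Region, January 1 – July 17, 2001: 198 days → €64500 × 1.75% × 198/365 = €612.3082
The Shire of Sprucewood, July 18 – December 31, 2001: 167 days → €64500 × 1.55% × 167/365 = €457.4199
Total = €1069.7281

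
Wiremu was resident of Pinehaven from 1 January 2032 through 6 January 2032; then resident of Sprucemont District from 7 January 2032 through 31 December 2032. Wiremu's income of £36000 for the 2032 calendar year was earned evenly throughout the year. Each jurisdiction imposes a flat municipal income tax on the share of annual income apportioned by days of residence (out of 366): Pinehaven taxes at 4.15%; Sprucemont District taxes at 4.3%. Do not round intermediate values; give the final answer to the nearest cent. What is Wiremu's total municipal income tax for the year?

£1547.11

Pinehaven, 1 January – 6 January 2032: 6 days → £36000 × 4.15% × 6/366 = £24.4918
Sprucemont District, 7 January – 31 December 2032: 360 days → £36000 × 4.3% × 360/366 = £1522.6230
Total = £1547.1148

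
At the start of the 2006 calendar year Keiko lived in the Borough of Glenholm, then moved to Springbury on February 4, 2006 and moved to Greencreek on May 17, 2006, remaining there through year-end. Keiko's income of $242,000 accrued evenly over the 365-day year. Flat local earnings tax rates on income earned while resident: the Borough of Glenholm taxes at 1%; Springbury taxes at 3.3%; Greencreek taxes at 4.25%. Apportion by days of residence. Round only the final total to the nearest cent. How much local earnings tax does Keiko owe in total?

$8,909.91

The Borough of Glenholm, January 1 – February 3, 2006: 34 days → $242,000 × 1% × 34/365 = $225.4247
Springbury, February 4 – May 16, 2006: 102 days → $242,000 × 3.3% × 102/365 = $2,231.7041
Greencreek, May 17 – December 31, 2006: 229 days → $242,000 × 4.25% × 229/365 = $6,452.7808
Total = $8,909.9096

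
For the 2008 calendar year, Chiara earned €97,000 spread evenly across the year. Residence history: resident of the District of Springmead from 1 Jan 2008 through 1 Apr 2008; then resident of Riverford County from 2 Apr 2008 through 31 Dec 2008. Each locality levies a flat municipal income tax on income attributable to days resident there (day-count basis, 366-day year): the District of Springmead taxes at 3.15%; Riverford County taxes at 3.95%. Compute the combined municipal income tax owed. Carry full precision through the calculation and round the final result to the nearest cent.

The District of Springmead, 1 Jan – 1 Apr 2008: 92 days → €97,000 × 3.15% × 92/366 = €768.0492
Riverford County, 2 Apr – 31 Dec 2008: 274 days → €97,000 × 3.95% × 274/366 = €2,868.3907
Total = €3,636.4399

€3,636.44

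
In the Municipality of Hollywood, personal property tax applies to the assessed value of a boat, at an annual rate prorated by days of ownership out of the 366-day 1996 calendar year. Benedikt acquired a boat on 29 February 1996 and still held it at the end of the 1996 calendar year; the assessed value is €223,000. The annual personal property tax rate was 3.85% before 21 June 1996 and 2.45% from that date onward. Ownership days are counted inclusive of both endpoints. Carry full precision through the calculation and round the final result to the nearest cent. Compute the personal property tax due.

€5,546.67

29 February – 20 June 1996: 113 days at 3.85% → €223,000 × 3.85% × 113/366 = €2,650.7145
21 June – 31 December 1996: 194 days at 2.45% → €223,000 × 2.45% × 194/366 = €2,895.9536
Total = €5,546.6680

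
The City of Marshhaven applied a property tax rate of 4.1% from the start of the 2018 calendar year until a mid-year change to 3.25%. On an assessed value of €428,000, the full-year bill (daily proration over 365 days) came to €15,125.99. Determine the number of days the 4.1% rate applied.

122 days

Let d = days at the first rate; then 365 − d days at the second rate.
€428,000 × [4.1%·d + 3.25%·(365−d)] / 365 = €15,125.99
Solving gives d = 122, so the new rate took effect on 3 May 2018.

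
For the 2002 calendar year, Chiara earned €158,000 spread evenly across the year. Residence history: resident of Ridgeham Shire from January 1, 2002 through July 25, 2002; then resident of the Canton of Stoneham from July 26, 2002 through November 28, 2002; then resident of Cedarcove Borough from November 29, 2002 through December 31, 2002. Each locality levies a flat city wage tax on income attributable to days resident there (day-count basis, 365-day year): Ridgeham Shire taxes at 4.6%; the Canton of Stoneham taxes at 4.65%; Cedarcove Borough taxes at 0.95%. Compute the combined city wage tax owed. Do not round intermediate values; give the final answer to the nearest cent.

Ridgeham Shire, January 1 – July 25, 2002: 206 days → €158,000 × 4.6% × 206/365 = €4,101.9397
The Canton of Stoneham, July 26 – November 28, 2002: 126 days → €158,000 × 4.65% × 126/365 = €2,536.2247
Cedarcove Borough, November 29 – December 31, 2002: 33 days → €158,000 × 0.95% × 33/365 = €135.7068
Total = €6,773.8712

€6,773.87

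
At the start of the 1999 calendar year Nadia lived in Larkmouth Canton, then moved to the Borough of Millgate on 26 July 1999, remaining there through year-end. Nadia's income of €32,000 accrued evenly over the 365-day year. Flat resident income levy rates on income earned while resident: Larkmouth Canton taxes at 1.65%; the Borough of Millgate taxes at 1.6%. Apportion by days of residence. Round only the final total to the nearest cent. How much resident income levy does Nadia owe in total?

Larkmouth Canton, 1 January – 25 July 1999: 206 days → €32,000 × 1.65% × 206/365 = €297.9945
The Borough of Millgate, 26 July – 31 December 1999: 159 days → €32,000 × 1.6% × 159/365 = €223.0356
Total = €521.0301

€521.03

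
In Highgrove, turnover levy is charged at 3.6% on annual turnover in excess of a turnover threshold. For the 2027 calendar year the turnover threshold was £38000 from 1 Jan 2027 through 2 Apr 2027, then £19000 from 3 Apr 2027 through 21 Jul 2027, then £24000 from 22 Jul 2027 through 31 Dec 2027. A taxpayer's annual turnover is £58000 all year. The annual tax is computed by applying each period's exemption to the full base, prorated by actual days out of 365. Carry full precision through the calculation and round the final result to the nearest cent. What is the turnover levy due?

1 Jan – 2 Apr 2027: 92 days, exemption £38000 → (£58000 − £38000) × 3.6% × 92/365 = £181.4795
3 Apr – 21 Jul 2027: 110 days, exemption £19000 → (£58000 − £19000) × 3.6% × 110/365 = £423.1233
22 Jul – 31 Dec 2027: 163 days, exemption £24000 → (£58000 − £24000) × 3.6% × 163/365 = £546.6082
Total = £1151.2110

£1151.21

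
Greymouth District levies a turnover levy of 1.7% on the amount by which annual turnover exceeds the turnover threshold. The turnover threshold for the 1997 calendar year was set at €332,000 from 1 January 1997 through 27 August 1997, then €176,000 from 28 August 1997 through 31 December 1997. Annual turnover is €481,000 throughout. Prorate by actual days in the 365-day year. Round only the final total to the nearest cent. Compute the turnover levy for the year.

€3,448.48

1 January – 27 August 1997: 239 days, exemption €332,000 → (€481,000 − €332,000) × 1.7% × 239/365 = €1,658.5945
28 August – 31 December 1997: 126 days, exemption €176,000 → (€481,000 − €176,000) × 1.7% × 126/365 = €1,789.8904
Total = €3,448.4849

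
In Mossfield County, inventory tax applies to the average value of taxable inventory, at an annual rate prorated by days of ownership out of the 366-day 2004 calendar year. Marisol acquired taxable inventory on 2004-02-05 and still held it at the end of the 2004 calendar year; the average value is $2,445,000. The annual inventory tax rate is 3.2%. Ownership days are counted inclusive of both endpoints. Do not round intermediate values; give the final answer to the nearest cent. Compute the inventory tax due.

Days held (2004-02-05 to 2004-12-31): 331 out of 366
Tax = $2,445,000 × 3.2% × 331/366 = $70,758.0328

$70,758.03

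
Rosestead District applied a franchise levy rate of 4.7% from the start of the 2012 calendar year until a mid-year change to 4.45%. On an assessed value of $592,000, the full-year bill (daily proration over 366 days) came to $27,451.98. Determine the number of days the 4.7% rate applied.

Let d = days at the first rate; then 366 − d days at the second rate.
$592,000 × [4.7%·d + 4.45%·(366−d)] / 366 = $27,451.98
Solving gives d = 274, so the new rate took effect on October 1, 2012.

274 days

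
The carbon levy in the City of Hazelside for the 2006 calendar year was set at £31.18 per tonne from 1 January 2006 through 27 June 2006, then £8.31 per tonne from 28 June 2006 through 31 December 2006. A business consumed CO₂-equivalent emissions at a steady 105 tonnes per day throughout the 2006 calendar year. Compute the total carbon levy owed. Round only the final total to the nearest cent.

1 January – 27 June 2006: 178 days × 105 tonnes/day = 18,690 tonnes at £31.18/tonne → £582,754.20
28 June – 31 December 2006: 187 days × 105 tonnes/day = 19,635 tonnes at £8.31/tonne → £163,166.85

£745,921.05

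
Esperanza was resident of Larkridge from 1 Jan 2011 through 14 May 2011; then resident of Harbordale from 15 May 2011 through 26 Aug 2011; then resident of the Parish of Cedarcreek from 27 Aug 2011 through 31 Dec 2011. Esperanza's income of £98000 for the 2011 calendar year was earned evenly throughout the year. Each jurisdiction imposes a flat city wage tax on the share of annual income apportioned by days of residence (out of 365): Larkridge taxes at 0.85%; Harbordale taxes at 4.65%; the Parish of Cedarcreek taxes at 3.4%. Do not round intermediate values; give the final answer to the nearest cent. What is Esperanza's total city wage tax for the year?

Larkridge, 1 Jan – 14 May 2011: 134 days → £98000 × 0.85% × 134/365 = £305.8137
Harbordale, 15 May – 26 Aug 2011: 104 days → £98000 × 4.65% × 104/365 = £1298.4329
The Parish of Cedarcreek, 27 Aug – 31 Dec 2011: 127 days → £98000 × 3.4% × 127/365 = £1159.3534
Total = £2763.6000

£2763.60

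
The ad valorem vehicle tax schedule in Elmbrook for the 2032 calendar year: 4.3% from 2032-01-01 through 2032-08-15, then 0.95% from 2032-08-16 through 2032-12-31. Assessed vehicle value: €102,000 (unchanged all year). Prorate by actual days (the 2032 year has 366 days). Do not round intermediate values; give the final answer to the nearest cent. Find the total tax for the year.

€3,097.62

2032-01-01 to 2032-08-15: 228 days at 4.3% → €102,000 × 4.3% × 228/366 = €2,732.2623
2032-08-16 to 2032-12-31: 138 days at 0.95% → €102,000 × 0.95% × 138/366 = €365.3607
Total = €3,097.6230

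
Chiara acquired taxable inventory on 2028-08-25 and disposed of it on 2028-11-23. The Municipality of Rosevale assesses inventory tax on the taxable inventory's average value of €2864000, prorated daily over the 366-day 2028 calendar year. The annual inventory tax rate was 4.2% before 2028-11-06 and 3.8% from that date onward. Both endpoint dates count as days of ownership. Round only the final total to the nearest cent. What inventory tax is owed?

2028-08-25 to 2028-11-05: 73 days at 4.2% → €2864000 × 4.2% × 73/366 = €23991.8689
2028-11-06 to 2028-11-23: 18 days at 3.8% → €2864000 × 3.8% × 18/366 = €5352.3934
Total = €29344.2623

€29344.26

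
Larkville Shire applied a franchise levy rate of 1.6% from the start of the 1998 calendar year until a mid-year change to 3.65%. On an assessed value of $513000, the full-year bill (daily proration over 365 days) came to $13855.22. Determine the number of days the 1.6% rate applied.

169 days

Let d = days at the first rate; then 365 − d days at the second rate.
$513000 × [1.6%·d + 3.65%·(365−d)] / 365 = $13855.22
Solving gives d = 169, so the new rate took effect on June 19, 1998.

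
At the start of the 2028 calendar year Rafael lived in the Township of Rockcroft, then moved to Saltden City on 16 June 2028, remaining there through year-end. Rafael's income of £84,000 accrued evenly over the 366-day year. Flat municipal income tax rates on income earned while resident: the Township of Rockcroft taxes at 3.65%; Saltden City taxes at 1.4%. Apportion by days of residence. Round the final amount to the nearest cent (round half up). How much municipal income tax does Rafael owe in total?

The Township of Rockcroft, 1 January – 15 June 2028: 167 days → £84,000 × 3.65% × 167/366 = £1,398.9672
Saltden City, 16 June – 31 December 2028: 199 days → £84,000 × 1.4% × 199/366 = £639.4098
Total = £2,038.3770

£2,038.38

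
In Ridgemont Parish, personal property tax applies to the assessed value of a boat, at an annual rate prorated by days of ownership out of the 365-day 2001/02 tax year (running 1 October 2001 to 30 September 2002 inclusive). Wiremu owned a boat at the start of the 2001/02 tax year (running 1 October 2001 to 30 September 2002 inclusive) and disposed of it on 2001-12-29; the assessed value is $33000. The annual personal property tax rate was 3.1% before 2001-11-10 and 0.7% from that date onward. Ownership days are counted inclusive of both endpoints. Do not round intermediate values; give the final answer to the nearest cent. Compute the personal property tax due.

2001-10-01 to 2001-11-09: 40 days at 3.1% → $33000 × 3.1% × 40/365 = $112.1096
2001-11-10 to 2001-12-29: 50 days at 0.7% → $33000 × 0.7% × 50/365 = $31.6438
Total = $143.7534

$143.75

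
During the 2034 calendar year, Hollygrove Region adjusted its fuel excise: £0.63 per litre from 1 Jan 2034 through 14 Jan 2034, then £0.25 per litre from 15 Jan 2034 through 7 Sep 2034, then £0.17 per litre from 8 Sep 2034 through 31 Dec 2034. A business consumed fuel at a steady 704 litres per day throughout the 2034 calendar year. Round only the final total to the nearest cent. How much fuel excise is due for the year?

£61,508.48

1 Jan – 14 Jan 2034: 14 days × 704 litres/day = 9,856 litres at £0.63/litre → £6,209.28
15 Jan – 7 Sep 2034: 236 days × 704 litres/day = 166,144 litres at £0.25/litre → £41,536.00
8 Sep – 31 Dec 2034: 115 days × 704 litres/day = 80,960 litres at £0.17/litre → £13,763.20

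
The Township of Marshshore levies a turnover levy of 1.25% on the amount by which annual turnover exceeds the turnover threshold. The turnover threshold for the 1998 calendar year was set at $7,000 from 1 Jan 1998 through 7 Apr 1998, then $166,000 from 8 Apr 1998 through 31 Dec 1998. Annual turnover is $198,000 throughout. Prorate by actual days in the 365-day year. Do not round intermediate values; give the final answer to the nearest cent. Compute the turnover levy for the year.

1 Jan – 7 Apr 1998: 97 days, exemption $7,000 → ($198,000 − $7,000) × 1.25% × 97/365 = $634.4863
8 Apr – 31 Dec 1998: 268 days, exemption $166,000 → ($198,000 − $166,000) × 1.25% × 268/365 = $293.6986
Total = $928.1849

$928.18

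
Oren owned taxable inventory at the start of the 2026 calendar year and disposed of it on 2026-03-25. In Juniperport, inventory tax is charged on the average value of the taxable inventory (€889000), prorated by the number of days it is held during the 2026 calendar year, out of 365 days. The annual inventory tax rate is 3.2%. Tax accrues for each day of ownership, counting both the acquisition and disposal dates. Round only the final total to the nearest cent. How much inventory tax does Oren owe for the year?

€6546.94

Days held (2026-01-01 to 2026-03-25): 84 out of 365
Tax = €889000 × 3.2% × 84/365 = €6546.9370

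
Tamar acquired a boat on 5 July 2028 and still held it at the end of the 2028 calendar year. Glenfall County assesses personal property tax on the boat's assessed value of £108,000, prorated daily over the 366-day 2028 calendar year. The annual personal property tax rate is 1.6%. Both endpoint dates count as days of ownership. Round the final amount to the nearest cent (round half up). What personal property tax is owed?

£849.84

Days held (5 July – 31 December 2028): 180 out of 366
Tax = £108,000 × 1.6% × 180/366 = £849.8361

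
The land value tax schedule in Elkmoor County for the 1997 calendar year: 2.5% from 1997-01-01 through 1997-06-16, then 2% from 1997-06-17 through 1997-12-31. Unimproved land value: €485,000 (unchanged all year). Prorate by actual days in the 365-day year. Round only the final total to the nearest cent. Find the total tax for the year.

€10,809.52

1997-01-01 to 1997-06-16: 167 days at 2.5% → €485,000 × 2.5% × 167/365 = €5,547.6027
1997-06-17 to 1997-12-31: 198 days at 2% → €485,000 × 2% × 198/365 = €5,261.9178
Total = €10,809.5205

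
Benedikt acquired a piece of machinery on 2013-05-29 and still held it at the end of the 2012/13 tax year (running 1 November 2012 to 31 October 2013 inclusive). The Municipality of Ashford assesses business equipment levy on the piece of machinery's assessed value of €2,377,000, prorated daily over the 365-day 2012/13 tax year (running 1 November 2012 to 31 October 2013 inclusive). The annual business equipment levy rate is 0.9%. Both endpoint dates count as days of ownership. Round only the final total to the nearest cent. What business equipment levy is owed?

€9,143.31

Days held (2013-05-29 to 2013-10-31): 156 out of 365
Tax = €2,377,000 × 0.9% × 156/365 = €9,143.3096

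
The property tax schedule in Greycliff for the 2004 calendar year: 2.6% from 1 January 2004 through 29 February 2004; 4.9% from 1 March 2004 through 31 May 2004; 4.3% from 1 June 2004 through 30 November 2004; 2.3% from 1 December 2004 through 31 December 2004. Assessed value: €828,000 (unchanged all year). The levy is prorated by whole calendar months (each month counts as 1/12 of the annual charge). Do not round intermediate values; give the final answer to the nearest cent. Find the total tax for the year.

€33,120.00

1 January – 29 February 2004: 2 months at 2.6% → €828,000 × 2.6% × 2/12 = €3,588.0000
1 March – 31 May 2004: 3 months at 4.9% → €828,000 × 4.9% × 3/12 = €10,143.0000
1 June – 30 November 2004: 6 months at 4.3% → €828,000 × 4.3% × 6/12 = €17,802.0000
1 December – 31 December 2004: 1 month at 2.3% → €828,000 × 2.3% × 1/12 = €1,587.0000
Total = €33,120.0000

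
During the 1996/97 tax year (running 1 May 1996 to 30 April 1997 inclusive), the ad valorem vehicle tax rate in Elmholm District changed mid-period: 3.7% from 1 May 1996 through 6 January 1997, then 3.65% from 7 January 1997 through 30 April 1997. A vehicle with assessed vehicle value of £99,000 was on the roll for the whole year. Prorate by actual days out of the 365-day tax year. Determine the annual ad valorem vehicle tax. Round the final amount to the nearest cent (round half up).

1 May 1996 – 6 January 1997: 251 days at 3.7% → £99,000 × 3.7% × 251/365 = £2,518.9397
7 January – 30 April 1997: 114 days at 3.65% → £99,000 × 3.65% × 114/365 = £1,128.6000
Total = £3,647.5397

£3,647.54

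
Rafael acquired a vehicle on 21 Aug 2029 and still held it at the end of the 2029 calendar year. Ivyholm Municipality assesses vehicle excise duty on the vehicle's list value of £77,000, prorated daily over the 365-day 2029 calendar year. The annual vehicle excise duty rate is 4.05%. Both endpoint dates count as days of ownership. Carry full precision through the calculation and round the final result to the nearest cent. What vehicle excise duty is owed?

£1,136.33

Days held (21 Aug – 31 Dec 2029): 133 out of 365
Tax = £77,000 × 4.05% × 133/365 = £1,136.3301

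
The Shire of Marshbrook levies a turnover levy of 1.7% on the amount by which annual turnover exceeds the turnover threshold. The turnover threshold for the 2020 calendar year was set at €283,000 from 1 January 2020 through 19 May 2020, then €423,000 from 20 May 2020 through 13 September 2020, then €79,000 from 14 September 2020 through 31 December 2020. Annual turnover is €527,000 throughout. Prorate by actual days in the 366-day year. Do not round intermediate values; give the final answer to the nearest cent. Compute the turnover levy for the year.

€4,420.00

1 January – 19 May 2020: 140 days, exemption €283,000 → (€527,000 − €283,000) × 1.7% × 140/366 = €1,586.6667
20 May – 13 September 2020: 117 days, exemption €423,000 → (€527,000 − €423,000) × 1.7% × 117/366 = €565.1803
14 September – 31 December 2020: 109 days, exemption €79,000 → (€527,000 − €79,000) × 1.7% × 109/366 = €2,268.1530
Total = €4,420.0000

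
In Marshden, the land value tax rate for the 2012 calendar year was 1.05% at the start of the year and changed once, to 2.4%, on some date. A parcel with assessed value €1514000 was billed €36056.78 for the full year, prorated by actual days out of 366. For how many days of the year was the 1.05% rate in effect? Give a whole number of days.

Let d = days at the first rate; then 366 − d days at the second rate.
€1514000 × [1.05%·d + 2.4%·(366−d)] / 366 = €36056.78
Solving gives d = 5, so the new rate took effect on 6 January 2012.

5 days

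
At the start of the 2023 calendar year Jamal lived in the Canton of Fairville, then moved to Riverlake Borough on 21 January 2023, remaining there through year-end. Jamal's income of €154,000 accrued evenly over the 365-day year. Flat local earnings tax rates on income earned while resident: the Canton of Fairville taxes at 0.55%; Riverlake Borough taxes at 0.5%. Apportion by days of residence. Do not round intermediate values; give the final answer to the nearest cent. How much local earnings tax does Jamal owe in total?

€774.22

The Canton of Fairville, 1 January – 20 January 2023: 20 days → €154,000 × 0.55% × 20/365 = €46.4110
Riverlake Borough, 21 January – 31 December 2023: 345 days → €154,000 × 0.5% × 345/365 = €727.8082
Total = €774.2192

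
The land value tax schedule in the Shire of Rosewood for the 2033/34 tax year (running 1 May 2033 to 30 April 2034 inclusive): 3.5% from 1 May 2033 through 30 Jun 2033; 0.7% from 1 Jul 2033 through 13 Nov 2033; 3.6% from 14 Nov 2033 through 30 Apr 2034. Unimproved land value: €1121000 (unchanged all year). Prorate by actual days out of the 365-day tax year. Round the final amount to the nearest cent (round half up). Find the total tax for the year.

€28055.71

1 May – 30 Jun 2033: 61 days at 3.5% → €1121000 × 3.5% × 61/365 = €6557.0822
1 Jul – 13 Nov 2033: 136 days at 0.7% → €1121000 × 0.7% × 136/365 = €2923.8137
14 Nov 2033 – 30 Apr 2034: 168 days at 3.6% → €1121000 × 3.6% × 168/365 = €18574.8164
Total = €28055.7123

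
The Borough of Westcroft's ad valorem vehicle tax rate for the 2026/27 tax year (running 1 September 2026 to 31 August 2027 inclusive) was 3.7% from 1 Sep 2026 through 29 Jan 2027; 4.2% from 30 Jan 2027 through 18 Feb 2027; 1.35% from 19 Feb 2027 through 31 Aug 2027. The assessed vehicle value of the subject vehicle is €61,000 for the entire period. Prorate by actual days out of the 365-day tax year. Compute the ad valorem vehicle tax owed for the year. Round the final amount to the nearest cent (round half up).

1 Sep 2026 – 29 Jan 2027: 151 days at 3.7% → €61,000 × 3.7% × 151/365 = €933.7178
30 Jan – 18 Feb 2027: 20 days at 4.2% → €61,000 × 4.2% × 20/365 = €140.3836
19 Feb – 31 Aug 2027: 194 days at 1.35% → €61,000 × 1.35% × 194/365 = €437.6959
Total = €1,511.7973

€1,511.80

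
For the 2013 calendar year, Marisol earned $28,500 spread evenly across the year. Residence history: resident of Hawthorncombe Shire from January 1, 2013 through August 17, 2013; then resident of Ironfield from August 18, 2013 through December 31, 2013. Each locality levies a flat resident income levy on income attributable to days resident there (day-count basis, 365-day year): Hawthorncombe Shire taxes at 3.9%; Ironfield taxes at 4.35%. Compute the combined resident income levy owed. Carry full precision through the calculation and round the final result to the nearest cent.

$1,159.29

Hawthorncombe Shire, January 1 – August 17, 2013: 229 days → $28,500 × 3.9% × 229/365 = $697.3521
Ironfield, August 18 – December 31, 2013: 136 days → $28,500 × 4.35% × 136/365 = $461.9342
Total = $1,159.2863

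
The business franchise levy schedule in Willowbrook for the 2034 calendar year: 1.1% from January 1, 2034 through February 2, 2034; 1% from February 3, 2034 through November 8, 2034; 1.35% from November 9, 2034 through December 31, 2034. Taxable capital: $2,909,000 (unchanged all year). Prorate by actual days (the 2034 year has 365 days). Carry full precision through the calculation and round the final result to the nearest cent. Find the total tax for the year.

January 1 – February 2, 2034: 33 days at 1.1% → $2,909,000 × 1.1% × 33/365 = $2,893.0603
February 3 – November 8, 2034: 279 days at 1% → $2,909,000 × 1% × 279/365 = $22,235.9178
November 9 – December 31, 2034: 53 days at 1.35% → $2,909,000 × 1.35% × 53/365 = $5,702.4370
Total = $30,831.4151

$30,831.42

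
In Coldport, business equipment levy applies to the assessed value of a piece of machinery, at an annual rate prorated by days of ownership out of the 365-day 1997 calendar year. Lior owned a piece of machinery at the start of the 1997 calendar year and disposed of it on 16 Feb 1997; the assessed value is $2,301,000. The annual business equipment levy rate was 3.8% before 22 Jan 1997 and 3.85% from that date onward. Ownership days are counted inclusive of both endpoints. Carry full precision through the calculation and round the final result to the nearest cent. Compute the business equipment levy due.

$11,341.09

1 Jan – 21 Jan 1997: 21 days at 3.8% → $2,301,000 × 3.8% × 21/365 = $5,030.6795
22 Jan – 16 Feb 1997: 26 days at 3.85% → $2,301,000 × 3.85% × 26/365 = $6,310.4137
Total = $11,341.0932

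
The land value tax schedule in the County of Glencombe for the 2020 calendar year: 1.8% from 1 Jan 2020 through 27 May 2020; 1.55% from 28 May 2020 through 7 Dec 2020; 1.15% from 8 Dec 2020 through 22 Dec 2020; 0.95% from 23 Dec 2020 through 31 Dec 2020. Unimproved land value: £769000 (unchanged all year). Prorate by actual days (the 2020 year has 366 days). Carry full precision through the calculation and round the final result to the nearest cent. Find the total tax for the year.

1 Jan – 27 May 2020: 148 days at 1.8% → £769000 × 1.8% × 148/366 = £5597.3115
28 May – 7 Dec 2020: 194 days at 1.55% → £769000 × 1.55% × 194/366 = £6317.9863
8 Dec – 22 Dec 2020: 15 days at 1.15% → £769000 × 1.15% × 15/366 = £362.4385
23 Dec – 31 Dec 2020: 9 days at 0.95% → £769000 × 0.95% × 9/366 = £179.6434
Total = £12457.3798

£12457.38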